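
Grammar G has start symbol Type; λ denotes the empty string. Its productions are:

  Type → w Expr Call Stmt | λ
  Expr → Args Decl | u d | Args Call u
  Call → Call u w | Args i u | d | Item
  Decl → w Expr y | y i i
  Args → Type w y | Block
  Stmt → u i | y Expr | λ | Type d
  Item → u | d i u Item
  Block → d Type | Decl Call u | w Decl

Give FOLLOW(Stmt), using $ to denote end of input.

In Type → w Expr Call Stmt: Stmt is at the end, add FOLLOW(Type) = { $, d, i, u, w, y }.
Union: FOLLOW(Stmt) = { $, d, i, u, w, y }.

{ $, d, i, u, w, y }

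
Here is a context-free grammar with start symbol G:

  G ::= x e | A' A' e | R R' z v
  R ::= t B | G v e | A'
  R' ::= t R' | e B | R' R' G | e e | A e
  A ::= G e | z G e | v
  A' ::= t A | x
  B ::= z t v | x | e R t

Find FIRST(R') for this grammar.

R' ::= t R' contributes {t}.
R' ::= e B contributes {e}.
From R' ::= R' R' G: add FIRST(R') = { e, t, v, x, z }.
R' ::= e e contributes {e}.
From R' ::= A e: add FIRST(A) = { t, v, x, z }.
Union: FIRST(R') = { e, t, v, x, z }.

{ e, t, v, x, z }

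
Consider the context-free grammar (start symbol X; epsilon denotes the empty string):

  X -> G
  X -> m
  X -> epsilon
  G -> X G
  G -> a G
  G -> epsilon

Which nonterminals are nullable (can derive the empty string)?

{ G, X }

Directly nullable (have an epsilon-production): X, G.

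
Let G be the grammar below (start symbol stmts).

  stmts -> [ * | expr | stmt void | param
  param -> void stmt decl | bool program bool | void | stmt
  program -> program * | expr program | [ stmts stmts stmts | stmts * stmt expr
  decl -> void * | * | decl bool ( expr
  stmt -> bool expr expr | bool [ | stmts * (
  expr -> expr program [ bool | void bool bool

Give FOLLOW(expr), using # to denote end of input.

In stmts -> expr: expr is at the end, add FOLLOW(stmts) = { #, *, [, bool, void }.
In program -> expr program: add FIRST(program) = { [, bool, void }.
In program -> stmts * stmt expr: expr is at the end, add FOLLOW(program) = { *, [, bool }.
In decl -> decl bool ( expr: expr is at the end, add FOLLOW(decl) = { #, *, [, bool, void }.
In stmt -> bool expr expr: add FIRST(expr) = { void }.
In stmt -> bool expr expr: expr is at the end, add FOLLOW(stmt) = { #, *, [, bool, void }.
In expr -> expr program [ bool: add FIRST(program [ bool) = { [, bool, void }.
Union: FOLLOW(expr) = { #, *, [, bool, void }.

{ #, *, [, bool, void }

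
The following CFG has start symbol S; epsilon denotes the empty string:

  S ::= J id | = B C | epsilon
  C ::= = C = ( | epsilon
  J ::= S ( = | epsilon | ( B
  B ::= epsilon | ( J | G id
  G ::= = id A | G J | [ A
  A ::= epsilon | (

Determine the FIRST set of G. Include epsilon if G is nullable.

{ =, [ }

G ::= = id A contributes {=}.
From G ::= G J: add FIRST(G) = { =, [ }.
G ::= [ A contributes {[}.
Union: FIRST(G) = { =, [ }.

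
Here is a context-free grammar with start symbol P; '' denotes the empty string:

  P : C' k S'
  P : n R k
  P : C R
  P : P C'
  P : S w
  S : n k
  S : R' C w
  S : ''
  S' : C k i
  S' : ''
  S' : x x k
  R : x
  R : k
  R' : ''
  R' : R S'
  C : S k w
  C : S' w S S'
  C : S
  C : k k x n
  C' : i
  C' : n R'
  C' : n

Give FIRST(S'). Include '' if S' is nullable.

{ k, n, w, x, '' }

From S' : C k i: C nullable, take FIRST(C) ∪ {k} = { k, n, w, x }.
S' : '' contributes ''.
S' : x x k contributes {x}.
Union: FIRST(S') = { k, n, w, x, '' }.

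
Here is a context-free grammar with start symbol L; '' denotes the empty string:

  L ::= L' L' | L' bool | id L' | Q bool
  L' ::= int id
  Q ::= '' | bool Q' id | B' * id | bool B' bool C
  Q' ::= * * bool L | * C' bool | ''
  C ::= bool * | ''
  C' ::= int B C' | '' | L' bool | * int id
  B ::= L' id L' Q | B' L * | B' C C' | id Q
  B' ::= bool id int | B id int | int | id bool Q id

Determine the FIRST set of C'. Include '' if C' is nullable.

C' ::= int B C' contributes {int}.
C' ::= '' contributes ''.
From C' ::= L' bool: add FIRST(L') = { int }.
C' ::= * int id contributes {*}.
Union: FIRST(C') = { *, int, '' }.

{ *, int, '' }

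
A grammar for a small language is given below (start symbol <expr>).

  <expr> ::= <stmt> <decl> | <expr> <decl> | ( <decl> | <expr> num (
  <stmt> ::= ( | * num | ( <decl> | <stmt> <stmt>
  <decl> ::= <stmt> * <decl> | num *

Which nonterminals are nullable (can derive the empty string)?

No nonterminal has an empty production or an RHS whose symbols are all nullable.

{ } (none)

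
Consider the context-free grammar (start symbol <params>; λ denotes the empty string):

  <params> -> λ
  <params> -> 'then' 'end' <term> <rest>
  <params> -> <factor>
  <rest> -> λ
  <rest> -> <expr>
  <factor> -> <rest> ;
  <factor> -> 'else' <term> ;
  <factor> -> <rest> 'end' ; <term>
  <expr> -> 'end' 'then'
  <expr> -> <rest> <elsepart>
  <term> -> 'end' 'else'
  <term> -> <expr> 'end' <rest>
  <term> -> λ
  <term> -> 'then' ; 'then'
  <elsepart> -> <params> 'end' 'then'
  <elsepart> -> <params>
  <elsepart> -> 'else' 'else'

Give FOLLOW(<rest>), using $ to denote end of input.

{ $, 'else', 'end', 'then', ; }

In <params> -> 'then' 'end' <term> <rest>: <rest> is at the end, add FOLLOW(<params>) = { $, 'else', 'end', 'then', ; }.
In <factor> -> <rest> ;: add FIRST(;) = { ; }.
In <factor> -> <rest> 'end' ; <term>: add FIRST('end' ; <term>) = { 'end' }.
In <expr> -> <rest> <elsepart>: add FIRST(<elsepart>)\{λ} = { 'else', 'end', 'then', ; }.
  Since <elsepart> is nullable, also add FOLLOW(<expr>) = { $, 'else', 'end', 'then', ; }.
In <term> -> <expr> 'end' <rest>: <rest> is at the end, add FOLLOW(<term>) = { $, 'else', 'end', 'then', ; }.
Union: FOLLOW(<rest>) = { $, 'else', 'end', 'then', ; }.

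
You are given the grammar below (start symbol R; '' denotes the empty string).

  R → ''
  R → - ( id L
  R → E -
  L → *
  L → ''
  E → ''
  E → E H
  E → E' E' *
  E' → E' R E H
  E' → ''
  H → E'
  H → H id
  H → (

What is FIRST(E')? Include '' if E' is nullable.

{ (, *, -, id, '' }

From E' → E' R E H: E', R, E, H nullable, take FIRST(E') ∪ FIRST(R) ∪ FIRST(E) ∪ FIRST(H) = { (, *, -, id }; also '' since the whole RHS is nullable.
E' → '' contributes ''.
Union: FIRST(E') = { (, *, -, id, '' }.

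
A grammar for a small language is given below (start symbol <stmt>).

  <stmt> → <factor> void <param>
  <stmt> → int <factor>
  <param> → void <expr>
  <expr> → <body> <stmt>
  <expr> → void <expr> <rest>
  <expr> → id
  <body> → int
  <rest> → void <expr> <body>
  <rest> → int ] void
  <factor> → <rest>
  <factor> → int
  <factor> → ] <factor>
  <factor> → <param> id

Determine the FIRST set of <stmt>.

{ ], int, void }

From <stmt> → <factor> void <param>: add FIRST(<factor>) = { ], int, void }.
<stmt> → int <factor> contributes {int}.
Union: FIRST(<stmt>) = { ], int, void }.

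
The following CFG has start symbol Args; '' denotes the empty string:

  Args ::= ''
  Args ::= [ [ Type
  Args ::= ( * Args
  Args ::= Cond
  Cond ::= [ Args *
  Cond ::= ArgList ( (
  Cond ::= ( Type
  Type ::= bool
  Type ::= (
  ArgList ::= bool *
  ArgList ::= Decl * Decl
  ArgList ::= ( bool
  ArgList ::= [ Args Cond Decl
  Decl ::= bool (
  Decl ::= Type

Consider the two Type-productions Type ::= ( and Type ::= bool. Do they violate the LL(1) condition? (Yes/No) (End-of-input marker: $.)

No

FIRST(() = { ( } and FIRST(bool) = { bool }.
The FIRST sets are disjoint and neither alternative is nullable — no conflict.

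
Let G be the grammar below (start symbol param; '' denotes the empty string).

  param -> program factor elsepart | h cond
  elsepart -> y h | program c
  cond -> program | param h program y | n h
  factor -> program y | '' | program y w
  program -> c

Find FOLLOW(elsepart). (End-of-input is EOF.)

{ EOF, h }

In param -> program factor elsepart: elsepart is at the end, add FOLLOW(param) = { EOF, h }.
Union: FOLLOW(elsepart) = { EOF, h }.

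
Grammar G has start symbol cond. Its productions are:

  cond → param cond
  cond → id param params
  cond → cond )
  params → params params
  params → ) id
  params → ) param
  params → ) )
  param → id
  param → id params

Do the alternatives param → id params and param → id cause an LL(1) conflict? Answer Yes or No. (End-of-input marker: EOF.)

Yes

FIRST(id params) = { id } and FIRST(id) = { id }.
Both contain id, so the two alternatives are not disjoint — LL(1) conflict.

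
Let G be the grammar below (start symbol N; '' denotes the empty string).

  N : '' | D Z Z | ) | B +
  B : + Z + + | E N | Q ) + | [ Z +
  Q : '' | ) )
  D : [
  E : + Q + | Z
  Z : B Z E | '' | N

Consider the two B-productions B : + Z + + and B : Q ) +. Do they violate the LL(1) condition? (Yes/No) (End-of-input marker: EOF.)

FIRST(+ Z + +) = { + } and FIRST(Q ) +) = { ) }.
The FIRST sets are disjoint and neither alternative is nullable — no conflict.

No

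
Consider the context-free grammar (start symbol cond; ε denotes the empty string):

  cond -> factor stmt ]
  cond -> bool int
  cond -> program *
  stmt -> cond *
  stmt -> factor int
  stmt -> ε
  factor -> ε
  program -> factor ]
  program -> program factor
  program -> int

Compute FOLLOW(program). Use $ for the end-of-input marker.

In cond -> program *: add FIRST(*) = { * }.
In program -> program factor: add FIRST(factor)\{ε} = {  }.
  Since factor is nullable, also add FOLLOW(program) = { * }.
Union: FOLLOW(program) = { * }.

{ * }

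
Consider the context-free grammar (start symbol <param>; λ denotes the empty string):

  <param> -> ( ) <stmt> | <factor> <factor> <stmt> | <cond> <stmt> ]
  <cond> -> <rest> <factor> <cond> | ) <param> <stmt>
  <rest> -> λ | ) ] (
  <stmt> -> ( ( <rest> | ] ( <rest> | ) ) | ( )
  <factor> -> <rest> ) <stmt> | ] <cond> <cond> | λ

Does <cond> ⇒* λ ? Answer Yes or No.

Nullable nonterminals: <factor>, <rest>.
No production of <cond> has an RHS whose symbols are all nullable, so <cond> is not nullable.

No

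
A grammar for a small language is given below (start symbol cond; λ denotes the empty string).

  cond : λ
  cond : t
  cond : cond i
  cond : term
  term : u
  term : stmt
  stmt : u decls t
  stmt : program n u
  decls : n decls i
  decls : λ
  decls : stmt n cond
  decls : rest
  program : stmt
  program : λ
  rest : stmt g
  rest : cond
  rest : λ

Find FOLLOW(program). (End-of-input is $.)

In stmt : program n u: add FIRST(n u) = { n }.
Union: FOLLOW(program) = { n }.

{ n }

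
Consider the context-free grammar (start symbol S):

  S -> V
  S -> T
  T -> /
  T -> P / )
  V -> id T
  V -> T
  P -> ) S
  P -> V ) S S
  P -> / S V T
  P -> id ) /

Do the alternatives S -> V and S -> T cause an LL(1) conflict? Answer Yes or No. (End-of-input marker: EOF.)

Yes

FIRST(V) = { ), /, id } and FIRST(T) = { ), /, id }.
Both contain ), so the two alternatives are not disjoint — LL(1) conflict.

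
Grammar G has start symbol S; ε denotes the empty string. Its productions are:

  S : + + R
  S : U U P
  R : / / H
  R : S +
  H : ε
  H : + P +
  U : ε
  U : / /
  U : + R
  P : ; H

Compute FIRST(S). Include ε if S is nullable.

S : + + R contributes {+}.
From S : U U P: U, U nullable, take FIRST(U) ∪ FIRST(U) ∪ FIRST(P) = { +, /, ; }.
Union: FIRST(S) = { +, /, ; }.

{ +, /, ; }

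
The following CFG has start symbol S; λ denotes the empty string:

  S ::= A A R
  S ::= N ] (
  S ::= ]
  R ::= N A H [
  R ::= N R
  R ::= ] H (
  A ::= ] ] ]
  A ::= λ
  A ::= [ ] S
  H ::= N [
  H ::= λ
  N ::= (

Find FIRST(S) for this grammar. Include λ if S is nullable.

From S ::= A A R: A, A nullable, take FIRST(A) ∪ FIRST(A) ∪ FIRST(R) = { (, [, ] }.
From S ::= N ] (: add FIRST(N) = { ( }.
S ::= ] contributes {]}.
Union: FIRST(S) = { (, [, ] }.

{ (, [, ] }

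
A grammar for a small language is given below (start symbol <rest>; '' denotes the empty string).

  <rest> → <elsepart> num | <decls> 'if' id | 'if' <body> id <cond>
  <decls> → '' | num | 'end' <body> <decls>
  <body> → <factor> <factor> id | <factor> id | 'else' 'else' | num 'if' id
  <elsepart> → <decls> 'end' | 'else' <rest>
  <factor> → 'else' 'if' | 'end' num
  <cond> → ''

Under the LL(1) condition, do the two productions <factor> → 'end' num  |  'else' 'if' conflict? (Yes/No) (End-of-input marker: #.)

FIRST('end' num) = { 'end' } and FIRST('else' 'if') = { 'else' }.
The FIRST sets are disjoint and neither alternative is nullable — no conflict.

No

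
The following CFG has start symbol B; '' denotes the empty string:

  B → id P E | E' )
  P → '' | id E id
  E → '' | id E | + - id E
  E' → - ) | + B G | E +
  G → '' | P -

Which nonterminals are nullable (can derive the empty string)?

Directly nullable (have an ''-production): P, E, G.
No other nonterminal has a production whose RHS symbols are all nullable.

{ E, G, P }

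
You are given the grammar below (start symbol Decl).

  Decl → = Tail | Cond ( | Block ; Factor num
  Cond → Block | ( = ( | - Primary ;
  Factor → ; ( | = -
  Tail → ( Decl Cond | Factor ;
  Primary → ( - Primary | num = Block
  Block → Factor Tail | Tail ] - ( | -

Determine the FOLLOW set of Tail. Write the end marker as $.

{ $, (, -, ;, =, ] }

In Decl → = Tail: Tail is at the end, add FOLLOW(Decl) = { $, (, -, ;, = }.
In Block → Factor Tail: Tail is at the end, add FOLLOW(Block) = { $, (, -, ;, =, ] }.
In Block → Tail ] - (: add FIRST(] - () = { ] }.
Union: FOLLOW(Tail) = { $, (, -, ;, =, ] }.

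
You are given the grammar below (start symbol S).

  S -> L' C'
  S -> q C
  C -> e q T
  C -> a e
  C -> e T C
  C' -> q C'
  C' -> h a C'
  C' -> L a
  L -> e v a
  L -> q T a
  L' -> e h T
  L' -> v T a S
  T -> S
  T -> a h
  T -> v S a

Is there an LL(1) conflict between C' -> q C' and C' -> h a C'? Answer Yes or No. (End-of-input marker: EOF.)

FIRST(q C') = { q } and FIRST(h a C') = { h }.
The FIRST sets are disjoint and neither alternative is nullable — no conflict.

No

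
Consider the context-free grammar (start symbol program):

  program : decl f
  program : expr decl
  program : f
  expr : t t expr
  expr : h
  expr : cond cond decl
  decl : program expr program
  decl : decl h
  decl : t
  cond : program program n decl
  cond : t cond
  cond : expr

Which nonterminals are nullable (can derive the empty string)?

{ } (none)

No nonterminal has an empty production or an RHS whose symbols are all nullable.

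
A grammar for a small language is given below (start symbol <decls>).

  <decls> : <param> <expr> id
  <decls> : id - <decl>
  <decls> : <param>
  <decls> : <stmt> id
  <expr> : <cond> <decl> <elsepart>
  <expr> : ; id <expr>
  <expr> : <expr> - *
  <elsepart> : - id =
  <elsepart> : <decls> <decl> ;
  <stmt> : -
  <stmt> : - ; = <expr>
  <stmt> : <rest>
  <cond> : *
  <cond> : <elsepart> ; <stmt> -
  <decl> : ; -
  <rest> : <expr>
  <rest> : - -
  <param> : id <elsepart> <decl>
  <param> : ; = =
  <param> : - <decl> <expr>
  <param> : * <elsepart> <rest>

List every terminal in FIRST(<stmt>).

{ *, -, ;, id }

<stmt> : - contributes {-}.
<stmt> : - ; = <expr> contributes {-}.
From <stmt> : <rest>: add FIRST(<rest>) = { *, -, ;, id }.
Union: FIRST(<stmt>) = { *, -, ;, id }.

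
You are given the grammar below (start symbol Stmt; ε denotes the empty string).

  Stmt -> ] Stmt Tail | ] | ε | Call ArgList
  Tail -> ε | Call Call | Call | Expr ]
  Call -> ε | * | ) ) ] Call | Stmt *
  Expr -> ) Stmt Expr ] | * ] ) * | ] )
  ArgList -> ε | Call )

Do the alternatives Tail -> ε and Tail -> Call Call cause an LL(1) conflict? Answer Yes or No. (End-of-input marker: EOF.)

Yes

FIRST(ε) = { ε } and FIRST(Call Call) = { ), *, ], ε }.
Both alternatives are nullable, violating the LL(1) condition.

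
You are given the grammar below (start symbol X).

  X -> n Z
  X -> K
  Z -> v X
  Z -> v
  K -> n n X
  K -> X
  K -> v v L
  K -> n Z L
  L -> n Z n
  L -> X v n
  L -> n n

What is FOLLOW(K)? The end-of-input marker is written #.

In X -> K: K is at the end, add FOLLOW(X) = { #, n, v }.
Union: FOLLOW(K) = { #, n, v }.

{ #, n, v }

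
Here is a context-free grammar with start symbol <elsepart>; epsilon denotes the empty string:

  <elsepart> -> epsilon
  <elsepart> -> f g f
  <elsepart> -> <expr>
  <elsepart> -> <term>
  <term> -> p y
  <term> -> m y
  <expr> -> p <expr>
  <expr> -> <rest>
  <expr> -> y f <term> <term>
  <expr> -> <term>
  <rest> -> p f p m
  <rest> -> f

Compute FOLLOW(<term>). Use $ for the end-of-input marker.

In <elsepart> -> <term>: <term> is at the end, add FOLLOW(<elsepart>) = { $ }.
In <expr> -> y f <term> <term>: add FIRST(<term>) = { m, p }.
In <expr> -> y f <term> <term>: <term> is at the end, add FOLLOW(<expr>) = { $ }.
In <expr> -> <term>: <term> is at the end, add FOLLOW(<expr>) = { $ }.
Union: FOLLOW(<term>) = { $, m, p }.

{ $, m, p }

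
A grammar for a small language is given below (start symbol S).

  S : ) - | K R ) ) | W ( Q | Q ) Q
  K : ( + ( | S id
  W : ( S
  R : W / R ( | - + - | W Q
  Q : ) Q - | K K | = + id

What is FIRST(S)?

{ (, ), = }

S : ) - contributes {)}.
From S : K R ) ): add FIRST(K) = { (, ), = }.
From S : W ( Q: add FIRST(W) = { ( }.
From S : Q ) Q: add FIRST(Q) = { (, ), = }.
Union: FIRST(S) = { (, ), = }.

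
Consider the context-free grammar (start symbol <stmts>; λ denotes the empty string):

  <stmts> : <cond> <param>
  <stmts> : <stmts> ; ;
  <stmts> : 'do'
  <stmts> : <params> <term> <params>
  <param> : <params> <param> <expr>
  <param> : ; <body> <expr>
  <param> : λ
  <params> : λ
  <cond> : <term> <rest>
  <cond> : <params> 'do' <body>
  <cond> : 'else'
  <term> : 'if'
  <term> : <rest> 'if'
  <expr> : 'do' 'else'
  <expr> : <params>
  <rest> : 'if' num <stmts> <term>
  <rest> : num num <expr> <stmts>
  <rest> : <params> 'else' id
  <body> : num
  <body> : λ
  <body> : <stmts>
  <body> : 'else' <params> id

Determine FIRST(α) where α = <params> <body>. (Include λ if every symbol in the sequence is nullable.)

{ 'do', 'else', 'if', num, λ }

Add FIRST(<params>)\{λ} = {  }; <params> is nullable, continue.
Add FIRST(<body>)\{λ} = { 'do', 'else', 'if', num }; <body> is nullable, continue.
Every symbol is nullable, so include λ.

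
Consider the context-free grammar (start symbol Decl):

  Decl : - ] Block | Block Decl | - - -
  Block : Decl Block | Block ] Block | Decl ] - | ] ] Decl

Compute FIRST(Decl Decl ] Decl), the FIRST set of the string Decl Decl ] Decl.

{ -, ] }

Add FIRST(Decl) = { -, ] }; Decl is not nullable, stop.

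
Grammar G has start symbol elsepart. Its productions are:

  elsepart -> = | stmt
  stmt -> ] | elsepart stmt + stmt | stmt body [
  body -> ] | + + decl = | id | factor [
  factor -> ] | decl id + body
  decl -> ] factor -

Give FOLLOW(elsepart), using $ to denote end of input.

{ $, =, ] }

elsepart is the start symbol, so $ ∈ FOLLOW(elsepart).
In stmt -> elsepart stmt + stmt: add FIRST(stmt + stmt) = { =, ] }.
Union: FOLLOW(elsepart) = { $, =, ] }.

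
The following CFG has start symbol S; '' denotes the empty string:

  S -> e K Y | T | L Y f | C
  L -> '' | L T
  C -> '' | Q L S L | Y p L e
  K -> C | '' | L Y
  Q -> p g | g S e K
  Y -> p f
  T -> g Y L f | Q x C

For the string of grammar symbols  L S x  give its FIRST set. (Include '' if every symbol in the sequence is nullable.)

Add FIRST(L)\{''} = { g, p }; L is nullable, continue.
Add FIRST(S)\{''} = { e, g, p }; S is nullable, continue.
x is a terminal; add {x} and stop.

{ e, g, p, x }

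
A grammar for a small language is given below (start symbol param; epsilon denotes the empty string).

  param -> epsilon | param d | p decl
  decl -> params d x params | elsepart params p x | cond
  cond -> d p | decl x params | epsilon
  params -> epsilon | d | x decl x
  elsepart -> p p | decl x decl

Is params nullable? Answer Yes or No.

params has an epsilon-production, so params ⇒ epsilon.

Yes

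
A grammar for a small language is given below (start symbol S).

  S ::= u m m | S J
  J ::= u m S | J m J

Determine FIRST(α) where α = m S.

m is a terminal; add {m} and stop.

{ m }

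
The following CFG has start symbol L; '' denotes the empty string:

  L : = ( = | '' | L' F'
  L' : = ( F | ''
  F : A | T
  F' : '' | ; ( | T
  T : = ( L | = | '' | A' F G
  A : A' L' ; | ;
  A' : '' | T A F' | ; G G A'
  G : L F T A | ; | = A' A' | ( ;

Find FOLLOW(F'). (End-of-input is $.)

{ $, (, ;, = }

In L : L' F': F' is at the end, add FOLLOW(L) = { $, (, ;, = }.
In A' : T A F': F' is at the end, add FOLLOW(A') = { $, (, ;, = }.
Union: FOLLOW(F') = { $, (, ;, = }.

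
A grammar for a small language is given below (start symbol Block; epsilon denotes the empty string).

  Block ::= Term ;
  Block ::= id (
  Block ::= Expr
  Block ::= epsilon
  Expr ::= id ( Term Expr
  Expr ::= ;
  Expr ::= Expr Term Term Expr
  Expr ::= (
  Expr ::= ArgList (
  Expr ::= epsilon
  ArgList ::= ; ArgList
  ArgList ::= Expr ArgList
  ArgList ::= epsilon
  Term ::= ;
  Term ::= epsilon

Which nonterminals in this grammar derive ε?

Directly nullable (have an epsilon-production): Block, Expr, ArgList, Term.

{ ArgList, Block, Expr, Term }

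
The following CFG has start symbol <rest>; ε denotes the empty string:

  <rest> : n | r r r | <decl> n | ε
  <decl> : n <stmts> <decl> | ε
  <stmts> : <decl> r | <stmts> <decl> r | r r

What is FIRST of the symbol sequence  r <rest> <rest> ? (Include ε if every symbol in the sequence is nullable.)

r is a terminal; add {r} and stop.

{ r }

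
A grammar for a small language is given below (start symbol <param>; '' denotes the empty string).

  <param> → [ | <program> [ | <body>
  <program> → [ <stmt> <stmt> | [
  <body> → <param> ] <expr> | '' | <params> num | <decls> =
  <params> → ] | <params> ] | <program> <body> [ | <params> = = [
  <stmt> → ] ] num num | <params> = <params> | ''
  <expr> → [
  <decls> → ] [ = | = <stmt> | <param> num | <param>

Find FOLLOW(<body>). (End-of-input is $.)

{ $, =, [, ], num }

In <param> → <body>: <body> is at the end, add FOLLOW(<param>) = { $, =, ], num }.
In <params> → <program> <body> [: add FIRST([) = { [ }.
Union: FOLLOW(<body>) = { $, =, [, ], num }.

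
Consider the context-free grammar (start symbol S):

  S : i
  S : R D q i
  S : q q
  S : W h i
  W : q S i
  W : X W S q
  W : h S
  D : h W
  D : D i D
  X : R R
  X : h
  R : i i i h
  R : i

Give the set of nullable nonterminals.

{ } (none)

No nonterminal has an empty production or an RHS whose symbols are all nullable.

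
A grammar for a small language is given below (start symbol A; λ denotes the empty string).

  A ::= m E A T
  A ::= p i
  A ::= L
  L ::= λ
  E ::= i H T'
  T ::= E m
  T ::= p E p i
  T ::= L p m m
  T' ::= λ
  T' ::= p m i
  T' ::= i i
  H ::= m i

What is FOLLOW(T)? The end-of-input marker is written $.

{ $, i, p }

In A ::= m E A T: T is at the end, add FOLLOW(A) = { $, i, p }.
Union: FOLLOW(T) = { $, i, p }.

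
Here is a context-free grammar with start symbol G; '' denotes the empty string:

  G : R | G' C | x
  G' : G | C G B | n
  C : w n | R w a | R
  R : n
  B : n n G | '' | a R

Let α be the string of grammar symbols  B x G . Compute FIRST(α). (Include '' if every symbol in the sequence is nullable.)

Add FIRST(B)\{''} = { a, n }; B is nullable, continue.
x is a terminal; add {x} and stop.

{ a, n, x }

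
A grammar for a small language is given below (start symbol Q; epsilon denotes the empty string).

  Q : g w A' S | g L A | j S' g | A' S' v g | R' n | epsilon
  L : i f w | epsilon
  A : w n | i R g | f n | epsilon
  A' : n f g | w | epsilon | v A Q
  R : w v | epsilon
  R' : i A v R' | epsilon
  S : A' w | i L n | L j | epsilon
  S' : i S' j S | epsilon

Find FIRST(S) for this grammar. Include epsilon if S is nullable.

From S : A' w: A' nullable, take FIRST(A') ∪ {w} = { n, v, w }.
S : i L n contributes {i}.
From S : L j: L nullable, take FIRST(L) ∪ {j} = { i, j }.
S : epsilon contributes epsilon.
Union: FIRST(S) = { i, j, n, v, w, epsilon }.

{ i, j, n, v, w, epsilon }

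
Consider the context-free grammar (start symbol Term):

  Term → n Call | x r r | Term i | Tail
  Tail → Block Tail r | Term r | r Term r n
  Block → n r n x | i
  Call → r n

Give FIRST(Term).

{ i, n, r, x }

Term → n Call contributes {n}.
Term → x r r contributes {x}.
From Term → Term i: add FIRST(Term) = { i, n, r, x }.
From Term → Tail: add FIRST(Tail) = { i, n, r, x }.
Union: FIRST(Term) = { i, n, r, x }.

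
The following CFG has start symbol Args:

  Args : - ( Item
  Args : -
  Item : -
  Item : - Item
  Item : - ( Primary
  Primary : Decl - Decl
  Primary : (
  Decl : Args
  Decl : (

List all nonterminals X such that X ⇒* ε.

No nonterminal has an empty production or an RHS whose symbols are all nullable.

{ } (none)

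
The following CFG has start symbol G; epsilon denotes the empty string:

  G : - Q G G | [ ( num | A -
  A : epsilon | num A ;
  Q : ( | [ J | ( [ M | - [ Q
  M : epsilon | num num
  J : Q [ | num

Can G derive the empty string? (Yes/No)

Nullable nonterminals: A, M.
No production of G has an RHS whose symbols are all nullable, so G is not nullable.

No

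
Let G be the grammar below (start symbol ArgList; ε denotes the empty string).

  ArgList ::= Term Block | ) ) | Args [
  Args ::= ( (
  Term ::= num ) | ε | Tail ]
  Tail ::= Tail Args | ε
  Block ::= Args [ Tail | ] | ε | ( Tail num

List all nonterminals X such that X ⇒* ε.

{ ArgList, Block, Tail, Term }

Directly nullable (have an ε-production): Term, Tail, Block.
ArgList ::= Term Block with every symbol nullable, so ArgList is nullable.
No other nonterminal has a production whose RHS symbols are all nullable.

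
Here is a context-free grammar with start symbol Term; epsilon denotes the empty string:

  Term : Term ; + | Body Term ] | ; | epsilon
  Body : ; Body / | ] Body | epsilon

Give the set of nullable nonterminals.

Directly nullable (have an epsilon-production): Term, Body.

{ Body, Term }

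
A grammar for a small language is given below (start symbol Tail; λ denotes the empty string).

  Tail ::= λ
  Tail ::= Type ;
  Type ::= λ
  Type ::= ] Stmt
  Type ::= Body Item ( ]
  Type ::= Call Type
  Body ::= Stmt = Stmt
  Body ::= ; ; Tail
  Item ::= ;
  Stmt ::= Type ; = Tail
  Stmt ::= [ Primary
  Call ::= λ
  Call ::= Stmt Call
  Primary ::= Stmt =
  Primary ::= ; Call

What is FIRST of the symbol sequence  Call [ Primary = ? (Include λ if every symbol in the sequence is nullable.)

{ ;, [, ] }

Add FIRST(Call)\{λ} = { ;, [, ] }; Call is nullable, continue.
[ is a terminal; add {[} and stop.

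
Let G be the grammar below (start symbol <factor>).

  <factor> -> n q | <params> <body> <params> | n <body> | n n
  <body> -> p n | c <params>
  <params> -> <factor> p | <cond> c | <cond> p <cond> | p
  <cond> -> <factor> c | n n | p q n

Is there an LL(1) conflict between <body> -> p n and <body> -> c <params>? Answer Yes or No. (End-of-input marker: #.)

No

FIRST(p n) = { p } and FIRST(c <params>) = { c }.
The FIRST sets are disjoint and neither alternative is nullable — no conflict.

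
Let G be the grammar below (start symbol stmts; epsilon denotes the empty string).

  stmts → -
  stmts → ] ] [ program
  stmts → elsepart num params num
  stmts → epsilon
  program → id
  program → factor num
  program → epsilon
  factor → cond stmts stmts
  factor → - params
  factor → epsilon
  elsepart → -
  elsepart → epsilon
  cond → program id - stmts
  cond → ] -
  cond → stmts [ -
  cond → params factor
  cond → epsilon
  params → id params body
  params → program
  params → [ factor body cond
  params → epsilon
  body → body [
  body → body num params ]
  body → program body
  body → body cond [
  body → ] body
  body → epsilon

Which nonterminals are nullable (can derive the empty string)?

{ body, cond, elsepart, factor, params, program, stmts }

Directly nullable (have an epsilon-production): stmts, program, factor, elsepart, cond, params, body.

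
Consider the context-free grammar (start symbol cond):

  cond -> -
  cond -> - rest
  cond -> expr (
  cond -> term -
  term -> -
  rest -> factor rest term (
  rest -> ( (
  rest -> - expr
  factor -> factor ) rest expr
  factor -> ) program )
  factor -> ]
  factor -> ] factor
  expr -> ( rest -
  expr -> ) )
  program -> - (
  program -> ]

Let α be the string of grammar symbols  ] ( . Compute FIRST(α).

] is a terminal; add {]} and stop.

{ ] }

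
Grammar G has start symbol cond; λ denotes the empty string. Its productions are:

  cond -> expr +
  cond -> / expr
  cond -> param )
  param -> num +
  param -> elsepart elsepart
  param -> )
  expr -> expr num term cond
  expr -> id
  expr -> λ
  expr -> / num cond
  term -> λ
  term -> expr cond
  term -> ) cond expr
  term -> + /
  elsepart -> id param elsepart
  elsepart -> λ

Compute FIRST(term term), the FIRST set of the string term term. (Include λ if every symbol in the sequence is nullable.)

Add FIRST(term)\{λ} = { ), +, /, id, num }; term is nullable, continue.
Add FIRST(term)\{λ} = { ), +, /, id, num }; term is nullable, continue.
Every symbol is nullable, so include λ.

{ ), +, /, id, num, λ }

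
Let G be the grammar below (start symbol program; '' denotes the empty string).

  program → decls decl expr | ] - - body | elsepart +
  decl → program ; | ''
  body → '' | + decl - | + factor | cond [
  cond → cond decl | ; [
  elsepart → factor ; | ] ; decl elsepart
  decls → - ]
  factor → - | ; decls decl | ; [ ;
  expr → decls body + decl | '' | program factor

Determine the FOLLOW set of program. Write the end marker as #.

{ #, -, ; }

program is the start symbol, so # ∈ FOLLOW(program).
In decl → program ;: add FIRST(;) = { ; }.
In expr → program factor: add FIRST(factor) = { -, ; }.
Union: FOLLOW(program) = { #, -, ; }.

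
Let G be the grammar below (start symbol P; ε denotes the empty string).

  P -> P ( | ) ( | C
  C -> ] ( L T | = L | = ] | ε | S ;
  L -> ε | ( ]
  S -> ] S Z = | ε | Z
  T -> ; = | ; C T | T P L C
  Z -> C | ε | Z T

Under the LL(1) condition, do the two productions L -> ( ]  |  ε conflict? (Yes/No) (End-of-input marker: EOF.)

Yes

FIRST(( ]) = { ( } and FIRST(ε) = { ε }.
The second alternative is nullable and FOLLOW(L) = { EOF, (, ), ;, =, ] } shares ( with FIRST of the first — conflict.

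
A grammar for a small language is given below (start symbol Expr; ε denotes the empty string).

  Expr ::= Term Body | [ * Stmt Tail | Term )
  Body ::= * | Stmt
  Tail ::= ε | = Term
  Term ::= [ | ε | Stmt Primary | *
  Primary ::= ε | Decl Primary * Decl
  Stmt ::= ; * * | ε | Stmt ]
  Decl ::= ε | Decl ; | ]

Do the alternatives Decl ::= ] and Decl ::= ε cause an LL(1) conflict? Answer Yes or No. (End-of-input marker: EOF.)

FIRST(]) = { ] } and FIRST(ε) = { ε }.
The second alternative is nullable and FOLLOW(Decl) = { EOF, ), *, ;, ] } shares ] with FIRST of the first — conflict.

Yes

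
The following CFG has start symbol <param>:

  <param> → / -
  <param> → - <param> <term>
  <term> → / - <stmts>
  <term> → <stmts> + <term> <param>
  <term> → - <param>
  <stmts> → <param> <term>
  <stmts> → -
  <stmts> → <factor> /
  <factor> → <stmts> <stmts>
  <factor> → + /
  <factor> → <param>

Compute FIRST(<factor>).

{ +, -, / }

From <factor> → <stmts> <stmts>: add FIRST(<stmts>) = { +, -, / }.
<factor> → + / contributes {+}.
From <factor> → <param>: add FIRST(<param>) = { -, / }.
Union: FIRST(<factor>) = { +, -, / }.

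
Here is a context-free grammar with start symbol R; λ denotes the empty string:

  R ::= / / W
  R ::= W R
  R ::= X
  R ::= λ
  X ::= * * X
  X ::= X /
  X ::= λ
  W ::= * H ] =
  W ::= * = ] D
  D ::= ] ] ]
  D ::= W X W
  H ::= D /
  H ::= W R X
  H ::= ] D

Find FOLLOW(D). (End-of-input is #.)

{ #, *, /, ] }

In W ::= * = ] D: D is at the end, add FOLLOW(W) = { #, *, /, ] }.
In H ::= D /: add FIRST(/) = { / }.
In H ::= ] D: D is at the end, add FOLLOW(H) = { ] }.
Union: FOLLOW(D) = { #, *, /, ] }.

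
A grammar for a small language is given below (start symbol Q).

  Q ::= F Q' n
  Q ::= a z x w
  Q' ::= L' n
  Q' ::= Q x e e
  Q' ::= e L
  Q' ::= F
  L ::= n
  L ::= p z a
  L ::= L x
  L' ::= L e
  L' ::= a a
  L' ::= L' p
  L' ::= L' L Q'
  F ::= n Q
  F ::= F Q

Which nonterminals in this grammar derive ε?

No nonterminal has an empty production or an RHS whose symbols are all nullable.

{ } (none)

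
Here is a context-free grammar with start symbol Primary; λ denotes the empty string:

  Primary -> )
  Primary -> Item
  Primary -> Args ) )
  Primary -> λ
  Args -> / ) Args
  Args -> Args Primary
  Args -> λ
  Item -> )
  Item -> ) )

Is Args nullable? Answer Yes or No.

Args has an λ-production, so Args ⇒ λ.

Yes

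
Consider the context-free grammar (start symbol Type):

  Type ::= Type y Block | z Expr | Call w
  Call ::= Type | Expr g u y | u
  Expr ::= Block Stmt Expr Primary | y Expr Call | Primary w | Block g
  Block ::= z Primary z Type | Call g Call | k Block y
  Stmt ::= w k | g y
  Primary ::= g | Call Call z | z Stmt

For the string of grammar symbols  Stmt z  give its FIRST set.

Add FIRST(Stmt) = { g, w }; Stmt is not nullable, stop.

{ g, w }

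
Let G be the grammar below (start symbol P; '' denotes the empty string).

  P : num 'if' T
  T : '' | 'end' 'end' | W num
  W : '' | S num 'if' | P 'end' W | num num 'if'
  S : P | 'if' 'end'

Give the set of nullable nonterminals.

Directly nullable (have an ''-production): T, W.
No other nonterminal has a production whose RHS symbols are all nullable.

{ T, W }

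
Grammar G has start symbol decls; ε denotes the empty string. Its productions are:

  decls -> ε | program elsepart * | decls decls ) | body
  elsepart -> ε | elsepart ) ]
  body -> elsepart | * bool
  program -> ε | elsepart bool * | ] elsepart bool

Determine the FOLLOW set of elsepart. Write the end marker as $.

In decls -> program elsepart *: add FIRST(*) = { * }.
In elsepart -> elsepart ) ]: add FIRST() ]) = { ) }.
In body -> elsepart: elsepart is at the end, add FOLLOW(body) = { $, ), *, ], bool }.
In program -> elsepart bool *: add FIRST(bool *) = { bool }.
In program -> ] elsepart bool: add FIRST(bool) = { bool }.
Union: FOLLOW(elsepart) = { $, ), *, ], bool }.

{ $, ), *, ], bool }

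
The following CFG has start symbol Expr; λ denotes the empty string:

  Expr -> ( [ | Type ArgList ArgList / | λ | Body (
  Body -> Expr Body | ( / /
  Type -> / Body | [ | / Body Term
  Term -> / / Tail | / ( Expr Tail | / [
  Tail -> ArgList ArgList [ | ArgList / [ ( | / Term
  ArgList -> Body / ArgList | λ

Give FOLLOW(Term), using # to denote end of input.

In Type -> / Body Term: Term is at the end, add FOLLOW(Type) = { (, /, [ }.
In Tail -> / Term: Term is at the end, add FOLLOW(Tail) = { (, /, [ }.
Union: FOLLOW(Term) = { (, /, [ }.

{ (, /, [ }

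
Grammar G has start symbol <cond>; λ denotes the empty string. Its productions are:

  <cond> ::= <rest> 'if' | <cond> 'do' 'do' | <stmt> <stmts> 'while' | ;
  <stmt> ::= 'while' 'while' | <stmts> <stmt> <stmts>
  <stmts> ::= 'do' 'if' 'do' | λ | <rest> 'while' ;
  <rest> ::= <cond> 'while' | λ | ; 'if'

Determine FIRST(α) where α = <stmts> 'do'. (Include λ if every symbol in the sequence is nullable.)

Add FIRST(<stmts>)\{λ} = { 'do', 'if', 'while', ; }; <stmts> is nullable, continue.
'do' is a terminal; add {'do'} and stop.

{ 'do', 'if', 'while', ; }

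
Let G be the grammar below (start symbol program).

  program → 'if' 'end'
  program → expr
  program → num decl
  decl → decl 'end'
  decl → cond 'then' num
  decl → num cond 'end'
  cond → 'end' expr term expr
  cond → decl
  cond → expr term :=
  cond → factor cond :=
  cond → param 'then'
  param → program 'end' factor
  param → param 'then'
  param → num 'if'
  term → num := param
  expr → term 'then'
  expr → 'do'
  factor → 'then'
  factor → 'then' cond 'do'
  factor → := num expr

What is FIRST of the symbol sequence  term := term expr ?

Add FIRST(term) = { num }; term is not nullable, stop.

{ num }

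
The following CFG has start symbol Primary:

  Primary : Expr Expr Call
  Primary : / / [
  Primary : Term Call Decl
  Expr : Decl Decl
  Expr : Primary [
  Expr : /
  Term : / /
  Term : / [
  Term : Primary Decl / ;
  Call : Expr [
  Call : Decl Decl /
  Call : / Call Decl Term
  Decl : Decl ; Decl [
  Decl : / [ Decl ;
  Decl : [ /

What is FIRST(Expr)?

From Expr : Decl Decl: add FIRST(Decl) = { /, [ }.
From Expr : Primary [: add FIRST(Primary) = { /, [ }.
Expr : / contributes {/}.
Union: FIRST(Expr) = { /, [ }.

{ /, [ }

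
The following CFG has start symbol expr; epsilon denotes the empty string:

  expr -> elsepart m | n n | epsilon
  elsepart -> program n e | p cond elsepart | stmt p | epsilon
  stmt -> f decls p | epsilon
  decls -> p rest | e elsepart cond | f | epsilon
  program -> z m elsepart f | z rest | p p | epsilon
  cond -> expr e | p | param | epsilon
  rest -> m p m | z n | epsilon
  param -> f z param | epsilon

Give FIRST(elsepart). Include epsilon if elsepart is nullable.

From elsepart -> program n e: program nullable, take FIRST(program) ∪ {n} = { n, p, z }.
elsepart -> p cond elsepart contributes {p}.
From elsepart -> stmt p: stmt nullable, take FIRST(stmt) ∪ {p} = { f, p }.
elsepart -> epsilon contributes epsilon.
Union: FIRST(elsepart) = { f, n, p, z, epsilon }.

{ f, n, p, z, epsilon }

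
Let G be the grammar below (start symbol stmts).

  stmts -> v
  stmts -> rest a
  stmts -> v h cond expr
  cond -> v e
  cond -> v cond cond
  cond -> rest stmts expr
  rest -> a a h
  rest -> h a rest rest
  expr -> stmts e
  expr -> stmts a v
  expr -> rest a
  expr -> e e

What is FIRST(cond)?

cond -> v e contributes {v}.
cond -> v cond cond contributes {v}.
From cond -> rest stmts expr: add FIRST(rest) = { a, h }.
Union: FIRST(cond) = { a, h, v }.

{ a, h, v }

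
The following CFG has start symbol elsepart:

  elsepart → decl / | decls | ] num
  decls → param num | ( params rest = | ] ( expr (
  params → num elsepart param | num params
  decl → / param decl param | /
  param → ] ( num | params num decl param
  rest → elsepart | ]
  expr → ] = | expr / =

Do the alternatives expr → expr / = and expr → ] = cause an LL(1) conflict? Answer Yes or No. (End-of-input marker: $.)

Yes

FIRST(expr / =) = { ] } and FIRST(] =) = { ] }.
Both contain ], so the two alternatives are not disjoint — LL(1) conflict.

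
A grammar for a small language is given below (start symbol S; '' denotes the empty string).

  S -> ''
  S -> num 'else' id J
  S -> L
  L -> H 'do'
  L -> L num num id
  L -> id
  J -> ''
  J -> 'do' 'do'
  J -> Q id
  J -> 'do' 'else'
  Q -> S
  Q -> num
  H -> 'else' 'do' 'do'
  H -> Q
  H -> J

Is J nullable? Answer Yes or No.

J has an ''-production, so J ⇒ ''.

Yes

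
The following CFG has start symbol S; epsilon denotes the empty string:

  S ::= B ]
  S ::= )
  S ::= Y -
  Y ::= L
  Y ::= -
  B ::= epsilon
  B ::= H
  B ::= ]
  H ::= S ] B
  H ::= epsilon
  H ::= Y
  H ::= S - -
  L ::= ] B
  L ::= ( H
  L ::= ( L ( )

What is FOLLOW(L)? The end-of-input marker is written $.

{ (, -, ] }

In Y ::= L: L is at the end, add FOLLOW(Y) = { (, -, ] }.
In L ::= ( L ( ): add FIRST(( )) = { ( }.
Union: FOLLOW(L) = { (, -, ] }.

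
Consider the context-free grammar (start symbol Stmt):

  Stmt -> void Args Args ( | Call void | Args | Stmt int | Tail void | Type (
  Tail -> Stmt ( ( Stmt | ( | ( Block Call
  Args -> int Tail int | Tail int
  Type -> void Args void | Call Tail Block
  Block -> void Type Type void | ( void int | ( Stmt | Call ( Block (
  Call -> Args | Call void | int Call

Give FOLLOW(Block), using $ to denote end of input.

In Tail -> ( Block Call: add FIRST(Call) = { (, int, void }.
In Type -> Call Tail Block: Block is at the end, add FOLLOW(Type) = { (, int, void }.
In Block -> Call ( Block (: add FIRST(() = { ( }.
Union: FOLLOW(Block) = { (, int, void }.

{ (, int, void }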